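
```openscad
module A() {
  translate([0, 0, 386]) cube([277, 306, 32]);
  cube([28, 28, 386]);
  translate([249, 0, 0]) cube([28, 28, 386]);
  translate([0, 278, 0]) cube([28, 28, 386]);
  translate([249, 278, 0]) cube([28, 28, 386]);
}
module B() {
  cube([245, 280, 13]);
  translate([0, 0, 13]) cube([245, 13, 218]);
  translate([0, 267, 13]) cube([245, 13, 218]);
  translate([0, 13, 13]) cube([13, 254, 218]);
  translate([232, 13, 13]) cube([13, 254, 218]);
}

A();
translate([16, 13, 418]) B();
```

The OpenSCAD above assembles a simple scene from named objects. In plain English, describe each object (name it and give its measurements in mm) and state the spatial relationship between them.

A is a simple wooden stool: a rectangular seat 277 mm (x) by 306 mm (y), 32 mm thick, top face at z = 418 mm, on four square legs, each 28×28 mm in cross-section. The legs rest on z = 0, each flush with a corner of the seat.

B is an open storage box with external size 245×280×231 mm and wall thickness 13 mm (the base is also 13 mm thick). The base covers the whole footprint; the four walls stand on the base, with the y-facing walls full-width and the x-facing walls fitting between their inner faces.

The open box is on top of the stool, centred.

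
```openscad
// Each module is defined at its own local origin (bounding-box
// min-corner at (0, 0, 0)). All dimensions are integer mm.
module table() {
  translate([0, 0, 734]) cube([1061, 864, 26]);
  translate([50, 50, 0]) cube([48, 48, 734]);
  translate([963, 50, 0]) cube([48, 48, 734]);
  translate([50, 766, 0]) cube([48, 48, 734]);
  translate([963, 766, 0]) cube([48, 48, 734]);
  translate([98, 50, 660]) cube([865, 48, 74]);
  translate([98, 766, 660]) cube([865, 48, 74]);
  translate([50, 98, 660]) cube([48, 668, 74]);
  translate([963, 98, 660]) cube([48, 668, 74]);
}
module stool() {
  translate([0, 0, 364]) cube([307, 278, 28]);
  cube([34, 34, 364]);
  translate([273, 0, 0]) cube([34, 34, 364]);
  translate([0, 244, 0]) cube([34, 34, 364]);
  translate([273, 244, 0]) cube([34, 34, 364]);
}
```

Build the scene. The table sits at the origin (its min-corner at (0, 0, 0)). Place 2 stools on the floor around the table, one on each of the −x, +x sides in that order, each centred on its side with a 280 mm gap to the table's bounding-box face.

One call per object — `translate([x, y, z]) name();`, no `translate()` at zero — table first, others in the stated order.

table();
translate([-587, 293, 0]) stool();
translate([1341, 293, 0]) stool();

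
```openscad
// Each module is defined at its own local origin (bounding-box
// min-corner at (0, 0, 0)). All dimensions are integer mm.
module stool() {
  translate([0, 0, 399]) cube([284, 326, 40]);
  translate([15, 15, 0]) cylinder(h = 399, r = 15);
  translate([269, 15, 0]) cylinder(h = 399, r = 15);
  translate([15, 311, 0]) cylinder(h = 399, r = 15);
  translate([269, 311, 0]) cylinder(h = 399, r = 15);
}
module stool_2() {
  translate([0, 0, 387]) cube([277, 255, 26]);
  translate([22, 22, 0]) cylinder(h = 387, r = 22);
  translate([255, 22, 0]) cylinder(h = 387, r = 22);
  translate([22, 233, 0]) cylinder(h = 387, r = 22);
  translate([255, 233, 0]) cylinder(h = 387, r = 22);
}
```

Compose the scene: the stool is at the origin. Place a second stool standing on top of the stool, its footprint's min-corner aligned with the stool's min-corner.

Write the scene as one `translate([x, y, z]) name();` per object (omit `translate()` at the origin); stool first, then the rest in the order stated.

stool();
translate([0, 0, 439]) stool_2();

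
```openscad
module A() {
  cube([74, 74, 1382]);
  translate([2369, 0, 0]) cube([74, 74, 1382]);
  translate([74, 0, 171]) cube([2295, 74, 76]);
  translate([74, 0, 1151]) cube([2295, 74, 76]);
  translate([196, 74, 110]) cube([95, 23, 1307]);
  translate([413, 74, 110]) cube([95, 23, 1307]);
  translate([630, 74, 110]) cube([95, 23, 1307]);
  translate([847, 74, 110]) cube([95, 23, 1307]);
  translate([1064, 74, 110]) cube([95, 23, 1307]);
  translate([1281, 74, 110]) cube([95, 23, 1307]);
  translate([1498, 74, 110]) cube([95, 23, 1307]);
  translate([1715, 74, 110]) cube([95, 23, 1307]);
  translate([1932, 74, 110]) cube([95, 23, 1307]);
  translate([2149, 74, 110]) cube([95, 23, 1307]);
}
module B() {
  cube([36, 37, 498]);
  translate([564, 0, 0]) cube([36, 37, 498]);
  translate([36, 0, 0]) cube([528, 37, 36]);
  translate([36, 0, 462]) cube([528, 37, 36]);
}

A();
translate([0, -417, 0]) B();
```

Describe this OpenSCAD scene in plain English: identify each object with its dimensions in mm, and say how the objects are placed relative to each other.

A is a fence section. Two 74×74 mm posts, 1382 mm tall, stand on the floor with a clear span of 2295 mm between their inner faces. Two horizontal rails of 74×76 mm section span the gap between the posts with their undersides at z = 171 mm and z = 1151 mm, flush with the posts' −y face. 10 pickets, each 95 mm wide, 23 mm thick and 1307 mm tall, are fixed to the +y face of the rails with their bottoms at z = 110 mm, evenly spaced across the span with equal gaps (rounded down to the nearest mm) at the −x end and between each pair — any rounding remainder accumulates at the +x end.

B is a rectangular picture frame lying in the x–z plane (depth along y). The opening is 528 mm wide (x) by 426 mm tall (z), surrounded by a border 36 mm wide on all four sides. The frame is 37 mm deep and is made of two full-height vertical stiles with two horizontal rails fitted between them.

The picture frame is on the floor beside the fence section on its −y side.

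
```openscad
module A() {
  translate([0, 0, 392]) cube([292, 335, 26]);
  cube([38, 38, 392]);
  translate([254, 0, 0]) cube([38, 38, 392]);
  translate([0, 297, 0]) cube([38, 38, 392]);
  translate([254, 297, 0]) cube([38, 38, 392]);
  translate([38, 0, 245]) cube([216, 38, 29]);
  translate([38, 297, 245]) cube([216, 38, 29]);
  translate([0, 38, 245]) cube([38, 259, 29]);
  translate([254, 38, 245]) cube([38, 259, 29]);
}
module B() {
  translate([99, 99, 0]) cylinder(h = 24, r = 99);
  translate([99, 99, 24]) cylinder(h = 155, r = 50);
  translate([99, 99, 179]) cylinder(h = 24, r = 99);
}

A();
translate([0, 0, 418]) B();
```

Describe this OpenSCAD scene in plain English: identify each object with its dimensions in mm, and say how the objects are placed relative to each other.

A is a four-legged stool. The seat is 292×335 mm, 26 mm thick, top at z = 418 mm. It stands on four square legs, each 38×38 mm in cross-section, from z = 0 to the seat underside, each flush with a corner of the seat. Four stretchers, 38 mm wide and 29 mm tall, connect adjacent legs with their undersides at z = 245 mm, each running between the inner faces of the legs it joins and aligned with the legs' outer faces on the other axis.

B is a spool: two coaxial disc flanges of radius 99 mm and thickness 24 mm, joined by a core cylinder of radius 50 mm and height 155 mm. The lower flange rests on z = 0 and the three cylinders share a vertical axis.

The spool is on top of the stool.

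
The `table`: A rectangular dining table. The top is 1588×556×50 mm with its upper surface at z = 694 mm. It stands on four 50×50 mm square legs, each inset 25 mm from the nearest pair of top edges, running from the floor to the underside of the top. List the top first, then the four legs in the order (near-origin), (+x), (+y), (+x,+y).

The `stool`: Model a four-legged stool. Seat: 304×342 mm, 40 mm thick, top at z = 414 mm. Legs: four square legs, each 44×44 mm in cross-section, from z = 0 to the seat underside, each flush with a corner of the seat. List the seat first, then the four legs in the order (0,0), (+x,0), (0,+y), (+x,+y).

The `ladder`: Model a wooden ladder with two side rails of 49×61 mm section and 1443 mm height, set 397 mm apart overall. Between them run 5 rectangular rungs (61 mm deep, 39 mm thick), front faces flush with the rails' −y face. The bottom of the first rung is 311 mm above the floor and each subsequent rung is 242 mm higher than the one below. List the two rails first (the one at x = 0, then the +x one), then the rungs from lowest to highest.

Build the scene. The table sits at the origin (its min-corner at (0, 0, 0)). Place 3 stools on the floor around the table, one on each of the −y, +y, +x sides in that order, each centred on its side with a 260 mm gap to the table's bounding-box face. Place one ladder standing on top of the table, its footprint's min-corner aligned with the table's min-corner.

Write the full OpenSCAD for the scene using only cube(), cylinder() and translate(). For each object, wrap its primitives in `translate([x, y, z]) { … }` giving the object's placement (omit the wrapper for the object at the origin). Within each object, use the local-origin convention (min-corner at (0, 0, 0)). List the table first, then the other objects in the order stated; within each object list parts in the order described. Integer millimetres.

translate([0, 0, 644]) cube([1588, 556, 50]);
translate([25, 25, 0]) cube([50, 50, 644]);
translate([1513, 25, 0]) cube([50, 50, 644]);
translate([25, 481, 0]) cube([50, 50, 644]);
translate([1513, 481, 0]) cube([50, 50, 644]);
translate([642, -602, 0]) {
  translate([0, 0, 374]) cube([304, 342, 40]);
  cube([44, 44, 374]);
  translate([260, 0, 0]) cube([44, 44, 374]);
  translate([0, 298, 0]) cube([44, 44, 374]);
  translate([260, 298, 0]) cube([44, 44, 374]);
}
translate([642, 816, 0]) {
  translate([0, 0, 374]) cube([304, 342, 40]);
  cube([44, 44, 374]);
  translate([260, 0, 0]) cube([44, 44, 374]);
  translate([0, 298, 0]) cube([44, 44, 374]);
  translate([260, 298, 0]) cube([44, 44, 374]);
}
translate([1848, 107, 0]) {
  translate([0, 0, 374]) cube([304, 342, 40]);
  cube([44, 44, 374]);
  translate([260, 0, 0]) cube([44, 44, 374]);
  translate([0, 298, 0]) cube([44, 44, 374]);
  translate([260, 298, 0]) cube([44, 44, 374]);
}
translate([0, 0, 694]) {
  cube([49, 61, 1443]);
  translate([348, 0, 0]) cube([49, 61, 1443]);
  translate([49, 0, 311]) cube([299, 61, 39]);
  translate([49, 0, 553]) cube([299, 61, 39]);
  translate([49, 0, 795]) cube([299, 61, 39]);
  translate([49, 0, 1037]) cube([299, 61, 39]);
  translate([49, 0, 1279]) cube([299, 61, 39]);
}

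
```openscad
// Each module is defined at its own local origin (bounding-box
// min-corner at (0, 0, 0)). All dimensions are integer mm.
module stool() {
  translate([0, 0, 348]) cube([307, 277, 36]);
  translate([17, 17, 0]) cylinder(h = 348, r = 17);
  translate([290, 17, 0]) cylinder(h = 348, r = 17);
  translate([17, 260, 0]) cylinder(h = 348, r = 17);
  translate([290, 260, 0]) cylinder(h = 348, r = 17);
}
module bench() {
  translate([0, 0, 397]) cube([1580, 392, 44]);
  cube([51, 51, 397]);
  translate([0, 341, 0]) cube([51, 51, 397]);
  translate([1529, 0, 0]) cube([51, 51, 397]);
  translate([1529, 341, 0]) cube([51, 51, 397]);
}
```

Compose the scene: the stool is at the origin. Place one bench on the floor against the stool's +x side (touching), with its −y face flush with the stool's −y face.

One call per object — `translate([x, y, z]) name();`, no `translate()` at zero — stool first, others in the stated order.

stool();
translate([307, 0, 0]) bench();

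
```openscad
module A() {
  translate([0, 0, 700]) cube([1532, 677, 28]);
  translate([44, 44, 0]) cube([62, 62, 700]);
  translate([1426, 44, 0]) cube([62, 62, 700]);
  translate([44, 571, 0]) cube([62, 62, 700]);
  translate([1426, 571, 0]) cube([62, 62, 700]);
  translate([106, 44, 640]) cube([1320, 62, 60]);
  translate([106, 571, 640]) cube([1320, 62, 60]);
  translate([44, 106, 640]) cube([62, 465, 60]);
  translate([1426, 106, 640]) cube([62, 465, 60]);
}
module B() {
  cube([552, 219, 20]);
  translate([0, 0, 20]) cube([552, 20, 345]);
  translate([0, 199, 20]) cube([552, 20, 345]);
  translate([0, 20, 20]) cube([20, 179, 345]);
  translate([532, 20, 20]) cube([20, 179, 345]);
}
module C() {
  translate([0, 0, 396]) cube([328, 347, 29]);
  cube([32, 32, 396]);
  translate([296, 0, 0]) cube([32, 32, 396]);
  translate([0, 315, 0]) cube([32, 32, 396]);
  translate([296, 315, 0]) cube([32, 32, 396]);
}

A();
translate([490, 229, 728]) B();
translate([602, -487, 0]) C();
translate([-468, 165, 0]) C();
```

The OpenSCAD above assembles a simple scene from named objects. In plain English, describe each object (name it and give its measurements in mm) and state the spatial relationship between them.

A is a table: top 1532 mm (x) × 677 mm (y), 28 mm thick, upper face at z = 728 mm, on four 62×62 mm square legs, each inset 44 mm from the nearest pair of top edges, running from z = 0 to the bottom of the top. Four apron rails, 62 mm thick and 60 mm tall, run between adjacent legs with their top edges flush with the underside of the top and their outer faces flush with the legs' outer faces.

B is an open storage box with external size 552×219×365 mm and wall thickness 20 mm (the base is also 20 mm thick). The base covers the whole footprint; the four walls stand on the base, with the y-facing walls full-width and the x-facing walls fitting between their inner faces.

C is a four-legged stool. The seat is 328×347 mm, 29 mm thick, top at z = 425 mm. It stands on four square legs, each 32×32 mm in cross-section, from z = 0 to the seat underside, each flush with a corner of the seat.

The open box is on top of the table, centred. Two stools sit around the table at the −y, −x sides.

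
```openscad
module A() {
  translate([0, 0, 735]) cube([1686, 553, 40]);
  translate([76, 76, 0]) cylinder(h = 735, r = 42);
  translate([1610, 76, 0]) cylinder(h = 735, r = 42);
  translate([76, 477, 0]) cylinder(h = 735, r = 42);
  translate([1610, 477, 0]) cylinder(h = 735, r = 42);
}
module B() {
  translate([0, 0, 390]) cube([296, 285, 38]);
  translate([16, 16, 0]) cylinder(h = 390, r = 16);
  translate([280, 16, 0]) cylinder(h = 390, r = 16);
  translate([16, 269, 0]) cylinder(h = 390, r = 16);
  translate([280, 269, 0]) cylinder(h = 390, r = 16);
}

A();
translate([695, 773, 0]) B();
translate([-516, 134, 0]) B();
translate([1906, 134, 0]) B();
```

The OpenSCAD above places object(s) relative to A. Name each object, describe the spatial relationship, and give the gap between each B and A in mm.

Each stool's nearest face is 220 mm from the table's bounding box.

A is a table. B is a stool. Three stools sit around the table at the +y, −x, +x sides. The gap between each stool and the table is 220 mm.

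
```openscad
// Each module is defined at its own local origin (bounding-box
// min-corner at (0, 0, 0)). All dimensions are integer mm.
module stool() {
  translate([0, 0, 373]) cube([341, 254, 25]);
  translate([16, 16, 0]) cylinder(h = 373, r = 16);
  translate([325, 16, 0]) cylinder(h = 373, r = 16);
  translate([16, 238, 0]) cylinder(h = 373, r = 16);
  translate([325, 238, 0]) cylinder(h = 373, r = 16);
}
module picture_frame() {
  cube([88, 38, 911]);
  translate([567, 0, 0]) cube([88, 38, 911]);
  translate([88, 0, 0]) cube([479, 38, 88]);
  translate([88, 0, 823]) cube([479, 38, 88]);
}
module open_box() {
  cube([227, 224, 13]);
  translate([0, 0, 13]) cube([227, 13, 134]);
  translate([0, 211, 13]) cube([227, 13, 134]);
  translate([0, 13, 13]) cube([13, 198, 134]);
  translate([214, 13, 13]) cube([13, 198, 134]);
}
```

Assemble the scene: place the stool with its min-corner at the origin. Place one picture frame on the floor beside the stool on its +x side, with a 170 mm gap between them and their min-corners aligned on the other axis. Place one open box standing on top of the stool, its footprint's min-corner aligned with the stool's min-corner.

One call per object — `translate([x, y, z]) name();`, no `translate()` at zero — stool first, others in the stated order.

stool();
translate([511, 0, 0]) picture_frame();
translate([0, 0, 398]) open_box();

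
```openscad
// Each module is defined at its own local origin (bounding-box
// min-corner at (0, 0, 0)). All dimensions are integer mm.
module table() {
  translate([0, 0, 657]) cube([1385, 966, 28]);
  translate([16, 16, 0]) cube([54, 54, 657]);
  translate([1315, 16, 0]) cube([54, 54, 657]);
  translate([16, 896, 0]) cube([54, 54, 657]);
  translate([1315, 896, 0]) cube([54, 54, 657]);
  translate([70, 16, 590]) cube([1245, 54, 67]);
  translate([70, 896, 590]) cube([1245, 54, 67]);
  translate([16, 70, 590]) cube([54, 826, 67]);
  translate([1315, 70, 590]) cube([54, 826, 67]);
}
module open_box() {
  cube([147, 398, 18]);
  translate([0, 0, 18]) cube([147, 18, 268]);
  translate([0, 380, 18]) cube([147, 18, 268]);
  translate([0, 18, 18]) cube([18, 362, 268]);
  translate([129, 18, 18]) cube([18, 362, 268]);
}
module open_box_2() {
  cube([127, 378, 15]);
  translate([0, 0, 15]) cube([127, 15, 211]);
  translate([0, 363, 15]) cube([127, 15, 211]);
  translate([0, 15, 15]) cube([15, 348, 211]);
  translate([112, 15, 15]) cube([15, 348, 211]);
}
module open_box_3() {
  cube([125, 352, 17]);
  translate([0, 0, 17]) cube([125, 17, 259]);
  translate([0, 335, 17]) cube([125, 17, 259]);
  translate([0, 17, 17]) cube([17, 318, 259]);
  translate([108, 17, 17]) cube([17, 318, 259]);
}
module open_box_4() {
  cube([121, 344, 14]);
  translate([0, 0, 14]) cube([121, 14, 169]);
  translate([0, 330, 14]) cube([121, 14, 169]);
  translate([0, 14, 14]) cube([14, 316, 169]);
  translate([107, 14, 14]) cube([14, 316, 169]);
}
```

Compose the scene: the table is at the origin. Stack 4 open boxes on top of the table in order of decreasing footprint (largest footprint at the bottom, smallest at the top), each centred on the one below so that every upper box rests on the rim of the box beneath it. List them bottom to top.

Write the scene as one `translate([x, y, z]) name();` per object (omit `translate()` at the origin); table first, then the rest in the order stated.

table();
translate([619, 284, 685]) open_box();
translate([629, 294, 971]) open_box_2();
translate([630, 307, 1197]) open_box_3();
translate([632, 311, 1473]) open_box_4();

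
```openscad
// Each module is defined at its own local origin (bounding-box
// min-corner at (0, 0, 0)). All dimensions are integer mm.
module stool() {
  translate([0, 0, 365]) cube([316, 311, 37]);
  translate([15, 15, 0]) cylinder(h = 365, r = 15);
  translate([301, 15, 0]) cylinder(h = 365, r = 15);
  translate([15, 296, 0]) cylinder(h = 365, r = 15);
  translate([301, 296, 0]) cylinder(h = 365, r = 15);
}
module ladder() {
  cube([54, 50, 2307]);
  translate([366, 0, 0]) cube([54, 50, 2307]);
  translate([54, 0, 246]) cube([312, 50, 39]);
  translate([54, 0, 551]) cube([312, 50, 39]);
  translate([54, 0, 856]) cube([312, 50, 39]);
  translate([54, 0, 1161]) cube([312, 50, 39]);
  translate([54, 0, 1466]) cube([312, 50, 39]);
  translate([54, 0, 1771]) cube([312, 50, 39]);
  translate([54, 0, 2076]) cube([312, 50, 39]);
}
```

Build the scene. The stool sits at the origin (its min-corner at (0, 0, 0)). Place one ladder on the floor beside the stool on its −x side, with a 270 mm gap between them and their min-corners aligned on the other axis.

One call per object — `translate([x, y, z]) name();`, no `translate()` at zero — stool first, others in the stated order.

stool();
translate([-690, 0, 0]) ladder();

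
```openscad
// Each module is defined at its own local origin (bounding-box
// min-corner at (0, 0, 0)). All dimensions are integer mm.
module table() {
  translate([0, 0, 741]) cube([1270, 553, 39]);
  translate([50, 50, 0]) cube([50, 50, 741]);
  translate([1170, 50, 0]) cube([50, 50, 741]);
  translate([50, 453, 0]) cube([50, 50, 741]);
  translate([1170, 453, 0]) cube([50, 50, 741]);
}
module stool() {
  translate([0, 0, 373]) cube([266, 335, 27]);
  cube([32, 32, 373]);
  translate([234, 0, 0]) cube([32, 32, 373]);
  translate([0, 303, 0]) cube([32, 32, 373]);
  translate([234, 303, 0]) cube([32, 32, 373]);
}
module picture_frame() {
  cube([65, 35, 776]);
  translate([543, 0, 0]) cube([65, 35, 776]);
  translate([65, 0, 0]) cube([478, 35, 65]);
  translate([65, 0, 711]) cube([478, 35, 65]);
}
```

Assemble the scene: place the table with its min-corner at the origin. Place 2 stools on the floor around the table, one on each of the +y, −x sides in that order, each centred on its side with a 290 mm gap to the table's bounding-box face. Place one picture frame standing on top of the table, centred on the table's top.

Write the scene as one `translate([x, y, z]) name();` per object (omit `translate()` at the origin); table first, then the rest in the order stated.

table();
translate([502, 843, 0]) stool();
translate([-556, 109, 0]) stool();
translate([331, 259, 780]) picture_frame();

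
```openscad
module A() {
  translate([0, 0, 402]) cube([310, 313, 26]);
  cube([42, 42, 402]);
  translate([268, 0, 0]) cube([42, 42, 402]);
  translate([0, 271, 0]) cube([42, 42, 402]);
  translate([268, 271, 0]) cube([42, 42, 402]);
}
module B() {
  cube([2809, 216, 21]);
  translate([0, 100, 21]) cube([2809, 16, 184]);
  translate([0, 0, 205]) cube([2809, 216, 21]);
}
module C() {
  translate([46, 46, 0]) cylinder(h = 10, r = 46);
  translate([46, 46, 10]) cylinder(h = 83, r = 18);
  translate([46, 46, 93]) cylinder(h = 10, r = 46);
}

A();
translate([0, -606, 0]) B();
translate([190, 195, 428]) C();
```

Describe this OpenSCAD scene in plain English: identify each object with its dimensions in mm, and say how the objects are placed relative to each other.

A is a simple wooden stool: a rectangular seat 310 mm (x) by 313 mm (y), 26 mm thick, top face at z = 428 mm, on four square legs, each 42×42 mm in cross-section. The legs rest on z = 0, each flush with a corner of the seat.

B is an I-beam lying along x, 2809 mm long. Overall section height 226 mm. Two flanges 216 mm wide (y) and 21 mm thick, one on the floor and one at the top; a web 16 mm thick runs between them, centred on the flange width.

C is a spool: two coaxial disc flanges of radius 46 mm and thickness 10 mm, joined by a core cylinder of radius 18 mm and height 83 mm. The lower flange rests on z = 0 and the three cylinders share a vertical axis.

The I-beam is on the floor beside the stool on its −y side. The spool is on top of the stool.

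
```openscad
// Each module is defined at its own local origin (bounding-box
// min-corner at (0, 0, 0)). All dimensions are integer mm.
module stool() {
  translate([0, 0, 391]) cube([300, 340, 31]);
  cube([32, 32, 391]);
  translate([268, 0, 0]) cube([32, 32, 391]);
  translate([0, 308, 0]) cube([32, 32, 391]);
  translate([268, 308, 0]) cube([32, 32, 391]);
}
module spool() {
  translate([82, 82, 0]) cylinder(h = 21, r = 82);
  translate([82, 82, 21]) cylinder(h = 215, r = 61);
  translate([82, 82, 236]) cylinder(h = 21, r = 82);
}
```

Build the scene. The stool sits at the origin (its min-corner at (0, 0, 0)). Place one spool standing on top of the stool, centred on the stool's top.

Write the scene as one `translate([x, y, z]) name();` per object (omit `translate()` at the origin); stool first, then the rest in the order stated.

stool();
translate([68, 88, 422]) spool();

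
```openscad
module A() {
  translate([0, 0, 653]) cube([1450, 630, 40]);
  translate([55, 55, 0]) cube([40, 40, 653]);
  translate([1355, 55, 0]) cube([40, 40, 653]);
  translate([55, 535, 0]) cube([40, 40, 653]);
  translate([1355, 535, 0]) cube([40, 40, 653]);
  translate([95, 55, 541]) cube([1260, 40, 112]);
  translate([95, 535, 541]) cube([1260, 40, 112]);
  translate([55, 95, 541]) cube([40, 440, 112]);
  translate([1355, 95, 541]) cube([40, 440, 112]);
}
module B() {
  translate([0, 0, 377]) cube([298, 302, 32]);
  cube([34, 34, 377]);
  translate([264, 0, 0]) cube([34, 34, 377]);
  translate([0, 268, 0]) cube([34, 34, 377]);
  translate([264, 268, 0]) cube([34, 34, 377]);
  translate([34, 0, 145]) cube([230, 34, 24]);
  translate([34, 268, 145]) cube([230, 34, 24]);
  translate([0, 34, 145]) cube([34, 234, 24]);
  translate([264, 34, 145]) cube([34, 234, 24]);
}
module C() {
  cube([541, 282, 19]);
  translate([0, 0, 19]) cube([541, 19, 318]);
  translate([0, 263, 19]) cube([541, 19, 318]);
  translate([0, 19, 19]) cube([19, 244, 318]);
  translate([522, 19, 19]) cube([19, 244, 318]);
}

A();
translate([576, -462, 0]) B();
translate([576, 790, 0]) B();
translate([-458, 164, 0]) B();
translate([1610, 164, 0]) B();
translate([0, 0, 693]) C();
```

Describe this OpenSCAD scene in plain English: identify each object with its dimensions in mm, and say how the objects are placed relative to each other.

A is a table: top 1450 mm (x) × 630 mm (y), 40 mm thick, upper face at z = 693 mm, on four 40×40 mm square legs, each inset 55 mm from the nearest pair of top edges, running from z = 0 to the bottom of the top. Four apron rails, 40 mm thick and 112 mm tall, run between adjacent legs with their top edges flush with the underside of the top and their outer faces flush with the legs' outer faces.

B is a simple wooden stool: a rectangular seat 298 mm (x) by 302 mm (y), 32 mm thick, top face at z = 409 mm, on four square legs, each 34×34 mm in cross-section. The legs rest on z = 0, each flush with a corner of the seat. Four stretchers, 34 mm wide and 24 mm tall, connect adjacent legs with their undersides at z = 145 mm, each running between the inner faces of the legs it joins and aligned with the legs' outer faces on the other axis.

C is an open-topped rectangular box: outside dimensions 541×282×337 mm, with a uniform wall and base thickness of 19 mm. The base is a full 541×282 slab on the floor; four walls sit on top of the base. The front and back walls (the −y and +y sides) span the full width; the two side walls fit between them.

Four stools sit around the table at the −y, +y, −x, +x sides. The open box is on top of the table.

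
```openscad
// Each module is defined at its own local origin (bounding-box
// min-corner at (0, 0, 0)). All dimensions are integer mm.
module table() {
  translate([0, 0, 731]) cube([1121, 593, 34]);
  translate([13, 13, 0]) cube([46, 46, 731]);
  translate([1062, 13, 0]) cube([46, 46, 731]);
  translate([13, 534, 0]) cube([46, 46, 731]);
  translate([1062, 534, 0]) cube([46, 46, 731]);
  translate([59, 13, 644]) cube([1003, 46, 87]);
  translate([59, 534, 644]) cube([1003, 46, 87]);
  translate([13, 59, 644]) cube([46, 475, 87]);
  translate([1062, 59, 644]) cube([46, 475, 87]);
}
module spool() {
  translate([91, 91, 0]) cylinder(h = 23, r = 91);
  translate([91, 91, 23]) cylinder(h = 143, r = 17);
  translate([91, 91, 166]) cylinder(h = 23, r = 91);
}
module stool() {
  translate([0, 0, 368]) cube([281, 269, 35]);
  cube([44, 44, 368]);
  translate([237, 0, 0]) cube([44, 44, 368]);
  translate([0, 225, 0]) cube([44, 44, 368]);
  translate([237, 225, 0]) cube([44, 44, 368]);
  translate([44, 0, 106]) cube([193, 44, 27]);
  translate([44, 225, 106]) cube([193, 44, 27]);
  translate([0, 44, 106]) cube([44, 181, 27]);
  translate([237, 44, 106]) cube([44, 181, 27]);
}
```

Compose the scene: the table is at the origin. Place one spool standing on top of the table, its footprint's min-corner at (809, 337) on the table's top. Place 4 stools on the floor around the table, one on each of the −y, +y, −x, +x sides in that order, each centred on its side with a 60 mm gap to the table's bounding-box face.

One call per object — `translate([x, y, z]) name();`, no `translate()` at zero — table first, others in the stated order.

table();
translate([809, 337, 765]) spool();
translate([420, -329, 0]) stool();
translate([420, 653, 0]) stool();
translate([-341, 162, 0]) stool();
translate([1181, 162, 0]) stool();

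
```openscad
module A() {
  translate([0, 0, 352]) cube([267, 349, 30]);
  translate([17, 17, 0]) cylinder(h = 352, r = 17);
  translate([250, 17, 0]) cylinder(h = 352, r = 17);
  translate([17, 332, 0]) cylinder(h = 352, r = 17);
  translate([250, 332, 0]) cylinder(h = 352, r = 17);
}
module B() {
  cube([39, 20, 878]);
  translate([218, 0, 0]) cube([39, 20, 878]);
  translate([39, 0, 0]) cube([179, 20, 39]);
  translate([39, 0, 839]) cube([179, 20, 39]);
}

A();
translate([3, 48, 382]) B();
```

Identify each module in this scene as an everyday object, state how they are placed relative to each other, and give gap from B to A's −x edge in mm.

A is a stool. B is a picture frame. The picture frame is on top of the stool. The gap from the picture frame to the stool's −x edge is 3 mm.

The picture frame's min-x is at 3; the stool's min-x is 0; gap = 3 mm.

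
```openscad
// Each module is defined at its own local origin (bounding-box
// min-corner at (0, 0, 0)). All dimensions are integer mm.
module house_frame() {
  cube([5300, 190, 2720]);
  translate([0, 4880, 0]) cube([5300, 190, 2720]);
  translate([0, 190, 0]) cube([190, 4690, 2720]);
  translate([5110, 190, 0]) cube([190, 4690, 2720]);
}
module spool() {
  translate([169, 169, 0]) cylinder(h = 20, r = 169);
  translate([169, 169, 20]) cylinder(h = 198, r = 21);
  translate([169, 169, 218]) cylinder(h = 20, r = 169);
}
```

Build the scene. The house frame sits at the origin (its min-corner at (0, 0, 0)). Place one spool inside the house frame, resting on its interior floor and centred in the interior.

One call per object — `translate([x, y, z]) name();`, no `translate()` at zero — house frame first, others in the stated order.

house_frame();
translate([2481, 2366, 0]) spool();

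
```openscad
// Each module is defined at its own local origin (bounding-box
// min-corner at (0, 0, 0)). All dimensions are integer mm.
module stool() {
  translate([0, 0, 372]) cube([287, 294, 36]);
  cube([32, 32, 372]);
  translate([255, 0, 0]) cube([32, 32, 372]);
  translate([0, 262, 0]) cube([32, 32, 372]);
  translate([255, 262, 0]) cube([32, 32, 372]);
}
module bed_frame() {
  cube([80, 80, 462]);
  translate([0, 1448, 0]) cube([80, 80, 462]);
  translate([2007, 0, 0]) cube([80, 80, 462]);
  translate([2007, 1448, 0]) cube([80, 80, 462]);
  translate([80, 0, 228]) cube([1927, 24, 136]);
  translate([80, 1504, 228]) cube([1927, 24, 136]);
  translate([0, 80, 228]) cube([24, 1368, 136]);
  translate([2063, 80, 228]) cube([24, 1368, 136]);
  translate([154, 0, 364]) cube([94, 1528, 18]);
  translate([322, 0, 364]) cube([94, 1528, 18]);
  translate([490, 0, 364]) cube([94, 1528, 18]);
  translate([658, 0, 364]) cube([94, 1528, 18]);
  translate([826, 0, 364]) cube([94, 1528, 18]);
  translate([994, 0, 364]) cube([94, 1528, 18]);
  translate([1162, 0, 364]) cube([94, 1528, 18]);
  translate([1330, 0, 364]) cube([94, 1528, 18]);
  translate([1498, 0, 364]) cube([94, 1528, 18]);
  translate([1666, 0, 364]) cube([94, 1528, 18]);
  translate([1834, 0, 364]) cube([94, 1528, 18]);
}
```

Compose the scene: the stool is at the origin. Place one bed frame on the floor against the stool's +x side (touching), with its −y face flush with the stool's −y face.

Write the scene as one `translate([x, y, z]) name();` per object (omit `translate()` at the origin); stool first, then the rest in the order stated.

stool();
translate([287, 0, 0]) bed_frame();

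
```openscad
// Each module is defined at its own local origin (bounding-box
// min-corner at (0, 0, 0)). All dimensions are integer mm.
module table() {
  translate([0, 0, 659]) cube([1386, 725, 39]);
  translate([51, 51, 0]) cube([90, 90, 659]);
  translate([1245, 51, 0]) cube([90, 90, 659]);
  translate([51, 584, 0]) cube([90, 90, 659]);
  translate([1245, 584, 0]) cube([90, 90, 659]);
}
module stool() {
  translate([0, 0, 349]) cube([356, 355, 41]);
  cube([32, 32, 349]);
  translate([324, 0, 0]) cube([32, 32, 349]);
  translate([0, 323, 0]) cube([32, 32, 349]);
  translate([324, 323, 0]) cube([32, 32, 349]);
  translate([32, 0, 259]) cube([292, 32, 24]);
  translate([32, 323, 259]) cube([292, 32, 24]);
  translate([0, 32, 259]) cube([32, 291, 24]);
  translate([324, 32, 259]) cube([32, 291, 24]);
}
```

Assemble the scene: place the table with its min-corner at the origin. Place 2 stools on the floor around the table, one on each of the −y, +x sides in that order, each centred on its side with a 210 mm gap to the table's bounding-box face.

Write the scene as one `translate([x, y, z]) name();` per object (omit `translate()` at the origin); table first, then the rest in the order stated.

table();
translate([515, -565, 0]) stool();
translate([1596, 185, 0]) stool();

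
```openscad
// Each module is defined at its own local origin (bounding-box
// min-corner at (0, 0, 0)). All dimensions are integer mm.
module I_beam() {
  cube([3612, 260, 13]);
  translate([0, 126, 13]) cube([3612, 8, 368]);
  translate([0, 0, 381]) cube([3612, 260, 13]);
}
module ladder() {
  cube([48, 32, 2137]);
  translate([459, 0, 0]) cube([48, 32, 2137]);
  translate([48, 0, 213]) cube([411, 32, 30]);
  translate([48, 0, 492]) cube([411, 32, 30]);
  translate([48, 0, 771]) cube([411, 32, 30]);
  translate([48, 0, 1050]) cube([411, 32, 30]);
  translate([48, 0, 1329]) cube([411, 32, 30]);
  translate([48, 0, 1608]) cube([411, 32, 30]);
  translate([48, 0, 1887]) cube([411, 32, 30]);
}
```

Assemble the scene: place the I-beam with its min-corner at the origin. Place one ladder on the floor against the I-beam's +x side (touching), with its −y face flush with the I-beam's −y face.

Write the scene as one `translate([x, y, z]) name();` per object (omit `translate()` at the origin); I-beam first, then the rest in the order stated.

I_beam();
translate([3612, 0, 0]) ladder();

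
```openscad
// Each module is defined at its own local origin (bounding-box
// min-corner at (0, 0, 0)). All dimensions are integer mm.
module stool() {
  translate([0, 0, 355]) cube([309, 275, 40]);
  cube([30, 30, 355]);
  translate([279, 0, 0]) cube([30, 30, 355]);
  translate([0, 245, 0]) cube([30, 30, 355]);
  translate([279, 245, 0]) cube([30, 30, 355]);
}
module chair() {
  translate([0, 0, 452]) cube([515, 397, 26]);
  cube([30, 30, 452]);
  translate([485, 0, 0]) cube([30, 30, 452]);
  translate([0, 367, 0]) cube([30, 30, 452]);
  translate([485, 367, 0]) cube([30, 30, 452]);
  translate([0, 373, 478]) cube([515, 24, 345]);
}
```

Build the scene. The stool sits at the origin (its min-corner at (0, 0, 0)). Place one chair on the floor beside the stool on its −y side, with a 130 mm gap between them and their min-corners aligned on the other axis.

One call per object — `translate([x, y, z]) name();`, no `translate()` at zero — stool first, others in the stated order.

stool();
translate([0, -527, 0]) chair();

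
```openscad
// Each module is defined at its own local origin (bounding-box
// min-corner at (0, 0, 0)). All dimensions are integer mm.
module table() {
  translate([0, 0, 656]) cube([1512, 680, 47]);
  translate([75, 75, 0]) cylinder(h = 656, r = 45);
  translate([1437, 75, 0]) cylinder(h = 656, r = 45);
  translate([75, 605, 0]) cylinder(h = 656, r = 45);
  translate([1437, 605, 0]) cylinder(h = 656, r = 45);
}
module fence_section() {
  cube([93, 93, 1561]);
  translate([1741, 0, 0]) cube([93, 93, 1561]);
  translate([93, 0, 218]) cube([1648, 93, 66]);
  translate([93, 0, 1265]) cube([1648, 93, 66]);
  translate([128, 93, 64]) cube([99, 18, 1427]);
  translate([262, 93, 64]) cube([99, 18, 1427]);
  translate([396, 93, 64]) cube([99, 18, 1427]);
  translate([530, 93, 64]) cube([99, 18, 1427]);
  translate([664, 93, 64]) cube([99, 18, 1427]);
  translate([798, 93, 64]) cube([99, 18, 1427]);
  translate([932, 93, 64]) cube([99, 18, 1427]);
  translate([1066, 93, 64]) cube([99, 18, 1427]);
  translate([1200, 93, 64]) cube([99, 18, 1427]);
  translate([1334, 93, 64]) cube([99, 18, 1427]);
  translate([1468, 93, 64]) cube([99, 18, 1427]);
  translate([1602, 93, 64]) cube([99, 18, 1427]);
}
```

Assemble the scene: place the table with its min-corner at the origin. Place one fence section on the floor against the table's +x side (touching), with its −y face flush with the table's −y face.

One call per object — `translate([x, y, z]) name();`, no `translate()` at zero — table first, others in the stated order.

table();
translate([1512, 0, 0]) fence_section();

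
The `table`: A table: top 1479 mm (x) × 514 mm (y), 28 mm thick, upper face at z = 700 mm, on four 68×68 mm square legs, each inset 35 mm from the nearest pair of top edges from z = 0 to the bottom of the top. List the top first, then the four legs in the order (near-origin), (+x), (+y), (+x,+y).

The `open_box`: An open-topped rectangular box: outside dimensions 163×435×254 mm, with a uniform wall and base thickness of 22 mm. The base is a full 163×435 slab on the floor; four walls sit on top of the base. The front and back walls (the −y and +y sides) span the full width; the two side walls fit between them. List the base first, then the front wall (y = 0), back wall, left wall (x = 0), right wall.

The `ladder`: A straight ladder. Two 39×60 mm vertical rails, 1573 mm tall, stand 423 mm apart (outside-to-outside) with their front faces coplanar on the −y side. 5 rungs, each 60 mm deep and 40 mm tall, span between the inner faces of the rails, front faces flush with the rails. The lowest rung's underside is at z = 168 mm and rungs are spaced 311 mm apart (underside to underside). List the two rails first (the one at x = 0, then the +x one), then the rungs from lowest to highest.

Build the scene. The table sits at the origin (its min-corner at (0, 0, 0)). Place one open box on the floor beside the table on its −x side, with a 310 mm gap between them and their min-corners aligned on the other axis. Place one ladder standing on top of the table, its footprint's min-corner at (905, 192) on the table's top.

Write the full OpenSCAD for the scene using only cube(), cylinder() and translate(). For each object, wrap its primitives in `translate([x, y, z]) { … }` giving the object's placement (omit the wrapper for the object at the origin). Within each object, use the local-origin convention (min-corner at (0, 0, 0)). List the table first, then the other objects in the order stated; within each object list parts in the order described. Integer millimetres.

translate([0, 0, 672]) cube([1479, 514, 28]);
translate([35, 35, 0]) cube([68, 68, 672]);
translate([1376, 35, 0]) cube([68, 68, 672]);
translate([35, 411, 0]) cube([68, 68, 672]);
translate([1376, 411, 0]) cube([68, 68, 672]);
translate([-473, 0, 0]) {
  cube([163, 435, 22]);
  translate([0, 0, 22]) cube([163, 22, 232]);
  translate([0, 413, 22]) cube([163, 22, 232]);
  translate([0, 22, 22]) cube([22, 391, 232]);
  translate([141, 22, 22]) cube([22, 391, 232]);
}
translate([905, 192, 700]) {
  cube([39, 60, 1573]);
  translate([384, 0, 0]) cube([39, 60, 1573]);
  translate([39, 0, 168]) cube([345, 60, 40]);
  translate([39, 0, 479]) cube([345, 60, 40]);
  translate([39, 0, 790]) cube([345, 60, 40]);
  translate([39, 0, 1101]) cube([345, 60, 40]);
  translate([39, 0, 1412]) cube([345, 60, 40]);
}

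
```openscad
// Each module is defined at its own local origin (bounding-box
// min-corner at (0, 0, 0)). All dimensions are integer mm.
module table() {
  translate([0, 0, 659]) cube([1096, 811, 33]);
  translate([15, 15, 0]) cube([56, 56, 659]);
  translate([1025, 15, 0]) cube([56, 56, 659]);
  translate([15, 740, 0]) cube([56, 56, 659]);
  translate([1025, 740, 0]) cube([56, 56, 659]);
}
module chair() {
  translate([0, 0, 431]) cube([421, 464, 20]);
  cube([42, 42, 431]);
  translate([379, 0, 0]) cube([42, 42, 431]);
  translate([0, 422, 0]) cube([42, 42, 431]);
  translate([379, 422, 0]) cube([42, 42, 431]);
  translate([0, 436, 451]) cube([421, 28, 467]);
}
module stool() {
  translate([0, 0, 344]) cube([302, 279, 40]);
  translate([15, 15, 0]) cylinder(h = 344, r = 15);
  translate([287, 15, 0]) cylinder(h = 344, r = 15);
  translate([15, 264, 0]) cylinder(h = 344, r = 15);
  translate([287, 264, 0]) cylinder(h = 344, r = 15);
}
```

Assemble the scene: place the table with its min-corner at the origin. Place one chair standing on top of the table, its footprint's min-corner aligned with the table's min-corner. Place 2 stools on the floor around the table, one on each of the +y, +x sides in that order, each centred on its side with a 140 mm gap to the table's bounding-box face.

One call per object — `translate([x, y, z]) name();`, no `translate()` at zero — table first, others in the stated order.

table();
translate([0, 0, 692]) chair();
translate([397, 951, 0]) stool();
translate([1236, 266, 0]) stool();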